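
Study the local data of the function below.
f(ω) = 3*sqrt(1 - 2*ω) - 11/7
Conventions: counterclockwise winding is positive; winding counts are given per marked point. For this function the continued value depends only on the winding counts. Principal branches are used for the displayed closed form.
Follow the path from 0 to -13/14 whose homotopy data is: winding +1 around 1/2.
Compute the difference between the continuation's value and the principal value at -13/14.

Continued minus principal equals -(12/7)*sqrt(35).

The rational part is single-valued and drops out of the difference; each branch term changes only by its own monodromy.
(3)*sqrt(1 - ω/(1/2)): winding +1 is odd, the square root flips sign, contributing -2*(3)*sqrt(1 - (-13/14)/(1/2)) = -2*(3)*sqrt(20/7) = -(12/7)*sqrt(35).
Summing the contributions at ω = -13/14 gives -(12/7)*sqrt(35).


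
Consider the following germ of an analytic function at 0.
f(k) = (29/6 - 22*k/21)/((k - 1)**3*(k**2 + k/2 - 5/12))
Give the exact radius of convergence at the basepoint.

Denominator factor (k - 1)^3: pole of order 3 at 1, modulus 1.
Denominator factor (k**2 + k/2 - 5/12): discriminant 23/12, real irrational roots -1/4 + (1/12)*sqrt(69) and -1/4 - (1/12)*sqrt(69); poles of order 1, moduli -1/4 + (1/12)*sqrt(69) and 1/4 + (1/12)*sqrt(69).
The radius of convergence is the smallest modulus among the singular points: -1/4 + (1/12)*sqrt(69).

The radius of convergence is -1/4 + (1/12)*sqrt(69).


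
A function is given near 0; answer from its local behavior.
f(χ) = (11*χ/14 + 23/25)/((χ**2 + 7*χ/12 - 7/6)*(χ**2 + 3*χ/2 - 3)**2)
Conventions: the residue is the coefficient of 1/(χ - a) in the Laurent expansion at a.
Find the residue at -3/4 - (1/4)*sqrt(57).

The residue is -237/770 + (1759867/45865050)*sqrt(57).

The factor χ**2 + 3*χ/2 - 3 splits as (χ - a)(χ - a') with a = -3/4 - (1/4)*sqrt(57), a' = -3/4 + (1/4)*sqrt(57). At the order-2 pole a set g(χ) = (χ - a)^2*f(χ) = [(11*χ/14 + 23/25)/(χ**2 + 7*χ/12 - 7/6)] / (χ - a')^2.
Order-2 pole: residue = g'(a); g'(-3/4 - (1/4)*sqrt(57)) = -237/770 + (1759867/45865050)*sqrt(57), so the residue is -237/770 + (1759867/45865050)*sqrt(57).


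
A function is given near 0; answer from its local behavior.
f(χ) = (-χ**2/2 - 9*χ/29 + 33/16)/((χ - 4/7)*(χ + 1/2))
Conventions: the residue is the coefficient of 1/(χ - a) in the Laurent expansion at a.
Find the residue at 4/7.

The residue is 39149/24360.

At the order-1 pole 4/7 set g(χ) = (χ - (4/7))*f(χ) = (-χ**2/2 - 9*χ/29 + 33/16)/(χ + 1/2).
Simple pole: residue = g(a) at a = 4/7, which is 39149/24360.


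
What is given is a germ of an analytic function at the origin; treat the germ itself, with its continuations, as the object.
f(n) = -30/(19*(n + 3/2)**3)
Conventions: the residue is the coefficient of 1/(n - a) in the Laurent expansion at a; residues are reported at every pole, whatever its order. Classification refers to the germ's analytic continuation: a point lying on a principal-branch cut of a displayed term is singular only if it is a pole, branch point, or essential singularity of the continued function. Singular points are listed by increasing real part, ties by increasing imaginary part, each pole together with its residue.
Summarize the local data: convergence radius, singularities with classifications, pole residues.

Denominator factor (n + 3/2)^3: pole of order 3 at -3/2, modulus 3/2.
The radius of convergence is the smallest modulus among the singular points: 3/2.
At the order-3 pole -3/2 set g(n) = (n - (-3/2))^3*f(n) = -30/19.
Order-3 pole: residue = g''(a)/2; g''(-3/2) = 0, so the residue is 0.

Radius of convergence at 0: 3/2.
At -3/2: a pole of order 3; residue 0.


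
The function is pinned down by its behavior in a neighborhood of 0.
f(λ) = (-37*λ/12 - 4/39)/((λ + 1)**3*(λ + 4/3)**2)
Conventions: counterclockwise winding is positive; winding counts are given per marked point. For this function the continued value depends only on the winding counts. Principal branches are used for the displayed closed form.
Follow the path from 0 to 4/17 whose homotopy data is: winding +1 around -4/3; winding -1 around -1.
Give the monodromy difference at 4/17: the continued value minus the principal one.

The function is rational, hence single-valued: continuing it around any pole returns the same value, so the difference is 0.

Continued minus principal equals 0.


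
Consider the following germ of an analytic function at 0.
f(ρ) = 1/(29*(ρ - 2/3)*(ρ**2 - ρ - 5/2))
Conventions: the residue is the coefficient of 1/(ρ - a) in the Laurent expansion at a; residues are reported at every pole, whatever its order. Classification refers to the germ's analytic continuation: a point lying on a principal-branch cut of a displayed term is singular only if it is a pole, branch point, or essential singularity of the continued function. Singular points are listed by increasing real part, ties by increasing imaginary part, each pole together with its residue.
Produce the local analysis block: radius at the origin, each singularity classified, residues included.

Denominator factor (ρ**2 - ρ - 5/2): discriminant 11, real irrational roots 1/2 + (1/2)*sqrt(11) and 1/2 - (1/2)*sqrt(11); poles of order 1, moduli 1/2 + (1/2)*sqrt(11) and -1/2 + (1/2)*sqrt(11).
Denominator factor (ρ - 2/3): pole of order 1 at 2/3, modulus 2/3.
The radius of convergence is the smallest modulus among the singular points: 2/3.
The factor ρ**2 - ρ - 5/2 splits as (ρ - a)(ρ - a') with a = 1/2 - (1/2)*sqrt(11), a' = 1/2 + (1/2)*sqrt(11). At the order-1 pole a set g(ρ) = (ρ - a)*f(ρ) = [1/(29*(ρ - 2/3))] / (ρ - a').
Simple pole: residue = g(a) at a = 1/2 - (1/2)*sqrt(11), which is 9/1421 - (3/15631)*sqrt(11).
At the order-1 pole 2/3 set g(ρ) = (ρ - (2/3))*f(ρ) = 1/(29*(ρ**2 - ρ - 5/2)).
Simple pole: residue = g(a) at a = 2/3, which is -18/1421.
The factor ρ**2 - ρ - 5/2 splits as (ρ - a)(ρ - a') with a = 1/2 + (1/2)*sqrt(11), a' = 1/2 - (1/2)*sqrt(11). At the order-1 pole a set g(ρ) = (ρ - a)*f(ρ) = [1/(29*(ρ - 2/3))] / (ρ - a').
Simple pole: residue = g(a) at a = 1/2 + (1/2)*sqrt(11), which is 9/1421 + (3/15631)*sqrt(11).
List the singular points by increasing real part (a conjugate pair: the negative imaginary part first).

Radius of convergence at 0: 2/3.
At 1/2 - (1/2)*sqrt(11): a pole of order 1; residue 9/1421 - (3/15631)*sqrt(11).
At 2/3: a pole of order 1; residue -18/1421.
At 1/2 + (1/2)*sqrt(11): a pole of order 1; residue 9/1421 + (3/15631)*sqrt(11).


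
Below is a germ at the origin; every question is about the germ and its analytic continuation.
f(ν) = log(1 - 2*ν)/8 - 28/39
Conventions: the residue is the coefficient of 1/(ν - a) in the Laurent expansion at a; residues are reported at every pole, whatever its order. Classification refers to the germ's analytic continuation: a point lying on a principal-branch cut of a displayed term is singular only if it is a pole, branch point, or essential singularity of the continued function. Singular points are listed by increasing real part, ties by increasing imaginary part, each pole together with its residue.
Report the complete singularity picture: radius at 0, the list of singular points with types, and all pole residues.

Radius of convergence at 0: 1/2.
At 1/2: a logarithmic branch point.

Branch term (1/8)*log(1 - ν/(1/2)): its argument vanishes at ν = 1/2, a logarithmic branch point, modulus 1/2.
The radius of convergence is the smallest modulus among the singular points: 1/2.


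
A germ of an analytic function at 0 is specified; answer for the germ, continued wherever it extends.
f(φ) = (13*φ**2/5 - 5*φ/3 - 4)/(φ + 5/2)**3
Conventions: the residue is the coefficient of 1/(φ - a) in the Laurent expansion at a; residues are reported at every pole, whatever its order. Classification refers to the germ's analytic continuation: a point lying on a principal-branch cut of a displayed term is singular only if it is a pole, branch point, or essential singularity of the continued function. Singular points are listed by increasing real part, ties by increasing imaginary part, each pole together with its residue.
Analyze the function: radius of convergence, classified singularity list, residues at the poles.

Radius of convergence at 0: 5/2.
At -5/2: a pole of order 3; residue 13/5.

Denominator factor (φ + 5/2)^3: pole of order 3 at -5/2, modulus 5/2.
The radius of convergence is the smallest modulus among the singular points: 5/2.
At the order-3 pole -5/2 set g(φ) = (φ - (-5/2))^3*f(φ) = 13*φ**2/5 - 5*φ/3 - 4.
Order-3 pole: residue = g''(a)/2; g''(-5/2) = 26/5, so the residue is 13/5.


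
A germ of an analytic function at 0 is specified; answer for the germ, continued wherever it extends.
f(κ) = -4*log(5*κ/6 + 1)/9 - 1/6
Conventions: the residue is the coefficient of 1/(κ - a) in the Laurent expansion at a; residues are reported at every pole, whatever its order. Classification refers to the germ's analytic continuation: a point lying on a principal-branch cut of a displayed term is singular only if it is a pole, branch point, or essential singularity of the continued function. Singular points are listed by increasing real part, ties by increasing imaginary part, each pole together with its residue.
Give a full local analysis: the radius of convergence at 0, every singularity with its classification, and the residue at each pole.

Branch term (-4/9)*log(1 - κ/(-6/5)): its argument vanishes at κ = -6/5, a logarithmic branch point, modulus 6/5.
The radius of convergence is the smallest modulus among the singular points: 6/5.

Radius of convergence at 0: 6/5.
At -6/5: a logarithmic branch point.


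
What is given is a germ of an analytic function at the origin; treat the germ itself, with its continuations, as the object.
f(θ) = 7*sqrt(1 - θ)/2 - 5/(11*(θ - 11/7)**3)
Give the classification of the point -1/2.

Denominator factors: θ - 11/7 = -29/14 at θ = -1/2 — none vanishes.
Branch term sqrt(1 - θ/(1)): argument at -1/2 is 3/2, nonzero, so -1/2 is not its branch point (a point on a principal cut is still regular for the continued germ).
So the germ continues analytically to -1/2.

The point is a regular point.


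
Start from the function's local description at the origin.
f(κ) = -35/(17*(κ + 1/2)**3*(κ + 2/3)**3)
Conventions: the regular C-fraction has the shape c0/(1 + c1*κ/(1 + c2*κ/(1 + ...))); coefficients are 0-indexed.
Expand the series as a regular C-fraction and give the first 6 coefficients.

The regular C-fraction coefficients are [-945/17, 21/2, -61/14, 2617/1281, -2208787/1915644, 4613711515/3303083188].

Taylor coefficients (expand at 0): a_0 = -945/17, a_1 = 19845/34, a_2 = -121905/34, a_3 = 1144395/68, a_4 = -18180855/272, a_5 = 128734515/544.
c0 = a_0 = -945/17. Peel one level at a time: if S = 1 + c*κ/S' with S'(0) = 1, then c is the κ-coefficient of S and S' = c*κ/(S - 1).
S_1 = c0/f = 1 + (21/2)*κ + (183/4)*κ^2 + ...; c1 = 21/2.
S_2 = c1*κ/(S_1 - 1) = 1 + (-61/14)*κ + (2617/294)*κ^2 + ...; c2 = -61/14.
S_3 = c2*κ/(S_2 - 1) = 1 + (2617/1281)*κ + (315541/133956)*κ^2 + ...; c3 = 2617/1281.
S_4 = c3*κ/(S_3 - 1) = 1 + (-2208787/1915644)*κ + (529442305/328737072)*κ^2 + ...; c4 = -2208787/1915644.
S_5 = c4*κ/(S_4 - 1) = 1 + (4613711515/3303083188)*κ + ...; c5 = 4613711515/3303083188.


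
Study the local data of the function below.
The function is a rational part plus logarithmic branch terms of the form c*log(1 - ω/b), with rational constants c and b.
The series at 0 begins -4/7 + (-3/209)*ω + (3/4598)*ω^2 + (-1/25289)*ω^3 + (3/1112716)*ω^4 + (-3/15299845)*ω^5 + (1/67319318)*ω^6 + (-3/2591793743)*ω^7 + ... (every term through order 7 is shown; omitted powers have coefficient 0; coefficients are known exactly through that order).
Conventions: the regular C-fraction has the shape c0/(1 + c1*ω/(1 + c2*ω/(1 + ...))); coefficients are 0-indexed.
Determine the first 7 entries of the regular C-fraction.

Taylor coefficients (read off): a_0 = -4/7, a_1 = -3/209, a_2 = 3/4598, a_3 = -1/25289, a_4 = 3/1112716, a_5 = -3/15299845, a_6 = 1/67319318.
c0 = a_0 = -4/7. Peel one level at a time: if S = 1 + c*ω/S' with S'(0) = 1, then c is the ω-coefficient of S and S' = c*ω/(S - 1).
S_1 = c0/f = 1 + (-21/836)*ω + (1239/698896)*ω^2 + ...; c1 = -21/836.
S_2 = c1*ω/(S_1 - 1) = 1 + (59/836)*ω + (-1/1452)*ω^2 + ...; c2 = 59/836.
S_3 = c2*ω/(S_2 - 1) = 1 + (19/1947)*ω + (-2641/7581618)*ω^2 + ...; c3 = 19/1947.
S_4 = c3*ω/(S_3 - 1) = 1 + (139/3894)*ω + (-1/1815)*ω^2 + ...; c4 = 139/3894.
S_5 = c4*ω/(S_4 - 1) = 1 + (118/7645)*ω + (-27081/58446025)*ω^2 + ...; c5 = 118/7645.
S_6 = c5*ω/(S_5 - 1) = 1 + (459/15290)*ω + ...; c6 = 459/15290.

The regular C-fraction coefficients are [-4/7, -21/836, 59/836, 19/1947, 139/3894, 118/7645, 459/15290].


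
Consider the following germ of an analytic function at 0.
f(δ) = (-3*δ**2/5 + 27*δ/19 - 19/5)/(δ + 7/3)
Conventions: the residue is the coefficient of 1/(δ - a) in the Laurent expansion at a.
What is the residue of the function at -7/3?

The residue is -2959/285.

At the order-1 pole -7/3 set g(δ) = (δ - (-7/3))*f(δ) = -3*δ**2/5 + 27*δ/19 - 19/5.
Simple pole: residue = g(a) at a = -7/3, which is -2959/285.


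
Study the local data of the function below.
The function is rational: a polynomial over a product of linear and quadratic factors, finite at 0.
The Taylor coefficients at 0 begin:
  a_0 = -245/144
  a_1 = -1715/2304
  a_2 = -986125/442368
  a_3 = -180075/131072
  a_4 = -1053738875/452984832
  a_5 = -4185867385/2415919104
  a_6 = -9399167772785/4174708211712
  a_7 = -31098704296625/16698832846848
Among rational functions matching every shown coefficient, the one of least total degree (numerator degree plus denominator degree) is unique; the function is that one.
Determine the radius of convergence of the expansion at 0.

No rational of total degree below 4 reproduces all 8 coefficients; solving the [0/4] Pade equations on them gives f(χ) = -5/(χ**2 + 3*χ/8 - 12/7)**2, whose expansion matches every shown term.
Denominator factor (χ**2 + 3*χ/8 - 12/7)^2: discriminant 3135/448, real irrational roots -3/16 + (1/112)*sqrt(21945) and -3/16 - (1/112)*sqrt(21945); poles of order 2, moduli -3/16 + (1/112)*sqrt(21945) and 3/16 + (1/112)*sqrt(21945).
The radius of convergence is the smallest modulus among the singular points: -3/16 + (1/112)*sqrt(21945).

The radius of convergence is -3/16 + (1/112)*sqrt(21945).


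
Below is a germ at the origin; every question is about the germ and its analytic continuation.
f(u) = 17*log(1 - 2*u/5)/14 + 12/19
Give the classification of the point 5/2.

The point is a logarithmic branch point.

The term (17/14)*log(1 - u/(5/2)) has argument 1 - 5/2/(5/2) = 0 at 5/2: a logarithmic (infinitely-sheeted) branch point; the remaining terms are analytic or single-valued there.


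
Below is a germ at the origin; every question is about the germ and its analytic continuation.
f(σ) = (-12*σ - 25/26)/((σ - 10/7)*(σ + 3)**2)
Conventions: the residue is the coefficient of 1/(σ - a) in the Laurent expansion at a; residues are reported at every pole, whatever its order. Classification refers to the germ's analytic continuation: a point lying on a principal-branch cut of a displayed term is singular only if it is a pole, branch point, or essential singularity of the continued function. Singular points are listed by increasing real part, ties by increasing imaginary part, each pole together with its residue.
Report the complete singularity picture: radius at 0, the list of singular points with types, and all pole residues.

Denominator factor (σ + 3)^2: pole of order 2 at -3, modulus 3.
Denominator factor (σ - 10/7): pole of order 1 at 10/7, modulus 10/7.
The radius of convergence is the smallest modulus among the singular points: 10/7.
At the order-2 pole -3 set g(σ) = (σ - (-3))^2*f(σ) = (-12*σ - 25/26)/(σ - 10/7).
Order-2 pole: residue = g'(a); g'(-3) = 23065/24986, so the residue is 23065/24986.
At the order-1 pole 10/7 set g(σ) = (σ - (10/7))*f(σ) = (-12*σ - 25/26)/(σ + 3)**2.
Simple pole: residue = g(a) at a = 10/7, which is -23065/24986.
List the singular points by increasing real part (a conjugate pair: the negative imaginary part first).

Radius of convergence at 0: 10/7.
At -3: a pole of order 2; residue 23065/24986.
At 10/7: a pole of order 1; residue -23065/24986.


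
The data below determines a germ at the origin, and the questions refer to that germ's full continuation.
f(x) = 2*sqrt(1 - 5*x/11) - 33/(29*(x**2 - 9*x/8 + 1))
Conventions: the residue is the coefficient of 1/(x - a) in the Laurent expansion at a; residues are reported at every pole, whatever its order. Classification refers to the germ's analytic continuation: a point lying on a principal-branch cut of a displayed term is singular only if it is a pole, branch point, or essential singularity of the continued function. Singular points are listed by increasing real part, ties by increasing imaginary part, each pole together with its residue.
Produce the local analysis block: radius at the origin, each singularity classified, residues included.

Radius of convergence at 0: 1.
At (9/16) - ((5/16)*sqrt(7))*i: a pole of order 1; residue -((264/1015)*sqrt(7))*i.
At (9/16) + ((5/16)*sqrt(7))*i: a pole of order 1; residue ((264/1015)*sqrt(7))*i.
At 11/5: an algebraic (square-root) branch point.

Denominator factor (x**2 - 9*x/8 + 1): discriminant -175/64, complex-conjugate roots (9/16) + ((5/16)*sqrt(7))*i and (9/16) - ((5/16)*sqrt(7))*i; poles of order 1, moduli 1 and 1.
Branch term (2)*sqrt(1 - x/(11/5)): its argument vanishes at x = 11/5, a square-root branch point, modulus 11/5.
The radius of convergence is the smallest modulus among the singular points: 1.
The branch term is analytic at (9/16) - ((5/16)*sqrt(7))*i and contributes nothing to the residue; only the rational part matters.
The factor x**2 - 9*x/8 + 1 splits as (x - a)(x - a') with a = (9/16) - ((5/16)*sqrt(7))*i, a' = (9/16) + ((5/16)*sqrt(7))*i. At the order-1 pole a set g(x) = (x - a)*(rational part) = [-33/29] / (x - a').
Simple pole: residue = g(a) at a = (9/16) - ((5/16)*sqrt(7))*i, which is -((264/1015)*sqrt(7))*i.
The branch term is analytic at (9/16) + ((5/16)*sqrt(7))*i and contributes nothing to the residue; only the rational part matters.
The factor x**2 - 9*x/8 + 1 splits as (x - a)(x - a') with a = (9/16) + ((5/16)*sqrt(7))*i, a' = (9/16) - ((5/16)*sqrt(7))*i. At the order-1 pole a set g(x) = (x - a)*(rational part) = [-33/29] / (x - a').
Simple pole: residue = g(a) at a = (9/16) + ((5/16)*sqrt(7))*i, which is ((264/1015)*sqrt(7))*i.
List the singular points by increasing real part (a conjugate pair: the negative imaginary part first).


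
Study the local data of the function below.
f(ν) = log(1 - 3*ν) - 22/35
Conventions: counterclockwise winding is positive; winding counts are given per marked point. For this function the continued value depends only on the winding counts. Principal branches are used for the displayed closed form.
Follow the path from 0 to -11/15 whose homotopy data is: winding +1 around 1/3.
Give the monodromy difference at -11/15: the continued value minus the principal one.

Continued minus principal equals (2)*pi*i.

The rational part is single-valued and drops out of the difference; each branch term changes only by its own monodromy.
(1)*log(1 - ν/(1/3)): each positive loop around 1/3 adds 2*pi*i to the log, so winding +1 contributes (1)*(1)*2*pi*i = (2)*pi*i.
Summing the contributions at ν = -11/15 gives (2)*pi*i.


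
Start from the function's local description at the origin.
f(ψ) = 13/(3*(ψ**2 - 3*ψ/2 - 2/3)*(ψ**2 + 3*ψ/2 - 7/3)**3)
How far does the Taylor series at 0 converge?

Denominator factor (ψ**2 + 3*ψ/2 - 7/3)^3: discriminant 139/12, real irrational roots -3/4 + (1/12)*sqrt(417) and -3/4 - (1/12)*sqrt(417); poles of order 3, moduli -3/4 + (1/12)*sqrt(417) and 3/4 + (1/12)*sqrt(417).
Denominator factor (ψ**2 - 3*ψ/2 - 2/3): discriminant 59/12, real irrational roots 3/4 + (1/12)*sqrt(177) and 3/4 - (1/12)*sqrt(177); poles of order 1, moduli 3/4 + (1/12)*sqrt(177) and -3/4 + (1/12)*sqrt(177).
The radius of convergence is the smallest modulus among the singular points: -3/4 + (1/12)*sqrt(177).

The radius of convergence is -3/4 + (1/12)*sqrt(177).


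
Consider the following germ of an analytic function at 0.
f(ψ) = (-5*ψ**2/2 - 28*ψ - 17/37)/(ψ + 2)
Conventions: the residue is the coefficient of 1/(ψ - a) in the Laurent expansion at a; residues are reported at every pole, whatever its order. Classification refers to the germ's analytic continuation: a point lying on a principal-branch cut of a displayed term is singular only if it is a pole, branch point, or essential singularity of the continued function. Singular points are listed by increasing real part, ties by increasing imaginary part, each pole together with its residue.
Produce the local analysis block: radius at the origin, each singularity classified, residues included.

Denominator factor (ψ + 2): pole of order 1 at -2, modulus 2.
The radius of convergence is the smallest modulus among the singular points: 2.
At the order-1 pole -2 set g(ψ) = (ψ - (-2))*f(ψ) = -5*ψ**2/2 - 28*ψ - 17/37.
Simple pole: residue = g(a) at a = -2, which is 1685/37.

Radius of convergence at 0: 2.
At -2: a pole of order 1; residue 1685/37.


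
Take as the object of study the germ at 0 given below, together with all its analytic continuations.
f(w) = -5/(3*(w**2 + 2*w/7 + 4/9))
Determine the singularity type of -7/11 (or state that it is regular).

Denominator factors: w**2 + 2*w/7 + 4/9 = 727/1089 at w = -7/11 — none vanishes.
So the germ continues analytically to -7/11.

The point is a regular point.


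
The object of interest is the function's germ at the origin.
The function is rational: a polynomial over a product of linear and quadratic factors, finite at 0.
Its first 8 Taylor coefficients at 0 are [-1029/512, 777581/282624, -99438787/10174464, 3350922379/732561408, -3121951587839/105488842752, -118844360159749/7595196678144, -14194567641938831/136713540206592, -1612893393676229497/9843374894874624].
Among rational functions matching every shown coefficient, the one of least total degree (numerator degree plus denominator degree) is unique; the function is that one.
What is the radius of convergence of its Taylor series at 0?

The radius of convergence is -2/3 + (1/6)*sqrt(43).

No rational of total degree below 6 reproduces all 8 coefficients; solving the [1/5] Pade equations on them gives f(ω) = (9/4 - 27*ω/23)/((ω + 8/7)**3*(ω**2 + 4*ω/3 - 3/4)), whose expansion matches every shown term.
Denominator factor (ω + 8/7)^3: pole of order 3 at -8/7, modulus 8/7.
Denominator factor (ω**2 + 4*ω/3 - 3/4): discriminant 43/9, real irrational roots -2/3 + (1/6)*sqrt(43) and -2/3 - (1/6)*sqrt(43); poles of order 1, moduli -2/3 + (1/6)*sqrt(43) and 2/3 + (1/6)*sqrt(43).
The radius of convergence is the smallest modulus among the singular points: -2/3 + (1/6)*sqrt(43).


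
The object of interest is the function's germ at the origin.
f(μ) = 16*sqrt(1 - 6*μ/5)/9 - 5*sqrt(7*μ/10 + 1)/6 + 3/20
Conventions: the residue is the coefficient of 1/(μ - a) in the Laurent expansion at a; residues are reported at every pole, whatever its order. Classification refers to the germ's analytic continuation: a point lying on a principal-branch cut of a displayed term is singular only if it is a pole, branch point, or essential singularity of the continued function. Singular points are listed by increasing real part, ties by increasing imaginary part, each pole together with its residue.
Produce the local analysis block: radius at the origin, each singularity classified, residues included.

Radius of convergence at 0: 5/6.
At -10/7: an algebraic (square-root) branch point.
At 5/6: an algebraic (square-root) branch point.

Branch term (-5/6)*sqrt(1 - μ/(-10/7)): its argument vanishes at μ = -10/7, a square-root branch point, modulus 10/7.
Branch term (16/9)*sqrt(1 - μ/(5/6)): its argument vanishes at μ = 5/6, a square-root branch point, modulus 5/6.
The radius of convergence is the smallest modulus among the singular points: 5/6.
List the singular points by increasing real part (a conjugate pair: the negative imaginary part first).


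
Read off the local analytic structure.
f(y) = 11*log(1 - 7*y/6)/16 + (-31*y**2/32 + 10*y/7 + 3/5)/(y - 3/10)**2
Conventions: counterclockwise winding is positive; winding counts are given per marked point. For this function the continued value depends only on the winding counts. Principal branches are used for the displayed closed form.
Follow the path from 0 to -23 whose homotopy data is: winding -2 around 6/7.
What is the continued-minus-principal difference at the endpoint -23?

Continued minus principal equals -(11/4)*pi*i.

The rational part is single-valued and drops out of the difference; each branch term changes only by its own monodromy.
(11/16)*log(1 - y/(6/7)): each positive loop around 6/7 adds 2*pi*i to the log, so winding -2 contributes (11/16)*(-2)*2*pi*i = -(11/4)*pi*i.
Summing the contributions at y = -23 gives -(11/4)*pi*i.


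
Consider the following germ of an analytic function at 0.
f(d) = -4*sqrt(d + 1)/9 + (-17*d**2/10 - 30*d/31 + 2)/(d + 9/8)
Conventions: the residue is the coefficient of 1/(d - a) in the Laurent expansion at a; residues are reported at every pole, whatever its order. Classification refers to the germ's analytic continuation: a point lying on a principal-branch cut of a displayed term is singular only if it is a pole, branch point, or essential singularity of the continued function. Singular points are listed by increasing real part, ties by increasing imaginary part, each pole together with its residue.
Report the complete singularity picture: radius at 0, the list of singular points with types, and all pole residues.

Denominator factor (d + 9/8): pole of order 1 at -9/8, modulus 9/8.
Branch term (-4/9)*sqrt(1 - d/(-1)): its argument vanishes at d = -1, a square-root branch point, modulus 1.
The radius of convergence is the smallest modulus among the singular points: 1.
The branch term is analytic at -9/8 and contributes nothing to the residue; only the rational part matters.
At the order-1 pole -9/8 set g(d) = (d - (-9/8))*(rational part) = -17*d**2/10 - 30*d/31 + 2.
Simple pole: residue = g(a) at a = -9/8, which is 18593/19840.
List the singular points by increasing real part (a conjugate pair: the negative imaginary part first).

Radius of convergence at 0: 1.
At -9/8: a pole of order 1; residue 18593/19840.
At -1: an algebraic (square-root) branch point.


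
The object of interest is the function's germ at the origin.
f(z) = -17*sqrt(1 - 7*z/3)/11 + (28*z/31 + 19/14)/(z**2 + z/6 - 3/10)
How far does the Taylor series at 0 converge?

The radius of convergence is 3/7.

Denominator factor (z**2 + z/6 - 3/10): discriminant 221/180, real irrational roots -1/12 + (1/60)*sqrt(1105) and -1/12 - (1/60)*sqrt(1105); poles of order 1, moduli -1/12 + (1/60)*sqrt(1105) and 1/12 + (1/60)*sqrt(1105).
Branch term (-17/11)*sqrt(1 - z/(3/7)): its argument vanishes at z = 3/7, a square-root branch point, modulus 3/7.
The radius of convergence is the smallest modulus among the singular points: 3/7.


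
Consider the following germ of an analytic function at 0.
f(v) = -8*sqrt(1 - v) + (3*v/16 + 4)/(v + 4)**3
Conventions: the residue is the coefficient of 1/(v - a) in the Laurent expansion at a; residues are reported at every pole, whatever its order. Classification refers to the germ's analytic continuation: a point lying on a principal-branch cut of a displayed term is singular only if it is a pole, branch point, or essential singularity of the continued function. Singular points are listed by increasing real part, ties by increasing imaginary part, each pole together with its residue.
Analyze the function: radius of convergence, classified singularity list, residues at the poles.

Radius of convergence at 0: 1.
At -4: a pole of order 3; residue 0.
At 1: an algebraic (square-root) branch point.

Denominator factor (v + 4)^3: pole of order 3 at -4, modulus 4.
Branch term (-8)*sqrt(1 - v/(1)): its argument vanishes at v = 1, a square-root branch point, modulus 1.
The radius of convergence is the smallest modulus among the singular points: 1.
The branch term is analytic at -4 and contributes nothing to the residue; only the rational part matters.
At the order-3 pole -4 set g(v) = (v - (-4))^3*(rational part) = 3*v/16 + 4.
Order-3 pole: residue = g''(a)/2; g''(-4) = 0, so the residue is 0.
List the singular points by increasing real part (a conjugate pair: the negative imaginary part first).


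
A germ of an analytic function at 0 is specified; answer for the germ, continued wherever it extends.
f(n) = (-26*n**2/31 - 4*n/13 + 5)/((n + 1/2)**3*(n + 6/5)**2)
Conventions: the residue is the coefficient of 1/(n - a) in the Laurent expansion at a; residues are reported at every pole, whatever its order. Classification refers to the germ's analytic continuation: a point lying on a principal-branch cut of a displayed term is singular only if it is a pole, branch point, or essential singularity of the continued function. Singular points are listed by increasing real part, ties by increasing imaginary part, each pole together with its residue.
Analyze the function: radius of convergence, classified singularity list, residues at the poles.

Radius of convergence at 0: 1/2.
At -6/5: a pole of order 2; residue -55122800/967603.
At -1/2: a pole of order 3; residue 55122800/967603.

Denominator factor (n + 1/2)^3: pole of order 3 at -1/2, modulus 1/2.
Denominator factor (n + 6/5)^2: pole of order 2 at -6/5, modulus 6/5.
The radius of convergence is the smallest modulus among the singular points: 1/2.
At the order-2 pole -6/5 set g(n) = (n - (-6/5))^2*f(n) = (-26*n**2/31 - 4*n/13 + 5)/(n + 1/2)**3.
Order-2 pole: residue = g'(a); g'(-6/5) = -55122800/967603, so the residue is -55122800/967603.
At the order-3 pole -1/2 set g(n) = (n - (-1/2))^3*f(n) = (-26*n**2/31 - 4*n/13 + 5)/(n + 6/5)**2.
Order-3 pole: residue = g''(a)/2; g''(-1/2) = 110245600/967603, so the residue is 55122800/967603.
List the singular points by increasing real part (a conjugate pair: the negative imaginary part first).


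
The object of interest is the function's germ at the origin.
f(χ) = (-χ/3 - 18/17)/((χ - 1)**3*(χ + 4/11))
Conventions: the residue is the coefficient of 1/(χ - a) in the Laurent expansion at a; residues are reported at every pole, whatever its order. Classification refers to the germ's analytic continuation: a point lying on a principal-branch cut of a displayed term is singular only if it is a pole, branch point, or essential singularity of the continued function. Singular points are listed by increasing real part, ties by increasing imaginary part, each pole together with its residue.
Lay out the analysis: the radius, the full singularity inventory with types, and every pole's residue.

Radius of convergence at 0: 4/11.
At -4/11: a pole of order 1; residue 63646/172125.
At 1: a pole of order 3; residue -63646/172125.

Denominator factor (χ + 4/11): pole of order 1 at -4/11, modulus 4/11.
Denominator factor (χ - 1)^3: pole of order 3 at 1, modulus 1.
The radius of convergence is the smallest modulus among the singular points: 4/11.
At the order-1 pole -4/11 set g(χ) = (χ - (-4/11))*f(χ) = (-χ/3 - 18/17)/(χ - 1)**3.
Simple pole: residue = g(a) at a = -4/11, which is 63646/172125.
At the order-3 pole 1 set g(χ) = (χ - (1))^3*f(χ) = (-χ/3 - 18/17)/(χ + 4/11).
Order-3 pole: residue = g''(a)/2; g''(1) = -127292/172125, so the residue is -63646/172125.
List the singular points by increasing real part (a conjugate pair: the negative imaginary part first).


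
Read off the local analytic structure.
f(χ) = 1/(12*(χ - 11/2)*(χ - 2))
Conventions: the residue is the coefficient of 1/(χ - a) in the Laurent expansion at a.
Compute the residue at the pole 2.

At the order-1 pole 2 set g(χ) = (χ - (2))*f(χ) = 1/(12*(χ - 11/2)).
Simple pole: residue = g(a) at a = 2, which is -1/42.

The residue is -1/42.


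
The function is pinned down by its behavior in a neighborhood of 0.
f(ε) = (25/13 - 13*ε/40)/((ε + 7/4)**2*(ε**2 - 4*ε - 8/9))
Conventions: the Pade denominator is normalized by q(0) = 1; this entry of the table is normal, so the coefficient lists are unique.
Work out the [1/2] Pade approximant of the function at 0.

The Pade approximant has numerator coefficients [-450/637, 68283649467/475025439980]; denominator coefficients [1, 20493236131/3654041846, 423983858267/102313171688].

Taylor coefficients needed (expand at 0): a_0 = -450/637, a_1 = 366147/89180, a_2 = -25093863/1248520, a_3 = 3345818013/34958560.
Write the denominator as Q(ε) = 1 + q1*ε + q2*ε^2. Requiring Q*f - P = O(ε^4) with deg P <= 1 kills the coefficients of ε^2..ε^3 in Q*f:
  ε^2: a_2 + q1*a_1 + q2*a_0 = 0, i.e. -25093863/1248520 + (366147/89180)*q1 + (-450/637)*q2 = 0.
  ε^3: a_3 + q1*a_2 + q2*a_1 = 0, i.e. 3345818013/34958560 + (-25093863/1248520)*q1 + (366147/89180)*q2 = 0.
Solving this linear system: q1 = 20493236131/3654041846, q2 = 423983858267/102313171688.
The numerator is Q*f truncated at degree 1: P0 = a_0 = -450/637; P1 = a_1 + q1*a_0 = 68283649467/475025439980.


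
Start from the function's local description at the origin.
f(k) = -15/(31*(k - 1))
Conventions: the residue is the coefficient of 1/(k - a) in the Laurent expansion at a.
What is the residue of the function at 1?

At the order-1 pole 1 set g(k) = (k - (1))*f(k) = -15/31.
Simple pole: residue = g(a) at a = 1, which is -15/31.

The residue is -15/31.


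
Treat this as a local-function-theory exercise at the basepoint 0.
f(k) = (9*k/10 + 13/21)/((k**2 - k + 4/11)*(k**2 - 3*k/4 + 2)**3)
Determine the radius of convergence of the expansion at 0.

The radius of convergence is (2/11)*sqrt(11).

Denominator factor (k**2 - k + 4/11): discriminant -5/11, complex-conjugate roots (1/2) + ((1/22)*sqrt(55))*i and (1/2) - ((1/22)*sqrt(55))*i; poles of order 1, moduli (2/11)*sqrt(11) and (2/11)*sqrt(11).
Denominator factor (k**2 - 3*k/4 + 2)^3: discriminant -119/16, complex-conjugate roots (3/8) + ((1/8)*sqrt(119))*i and (3/8) - ((1/8)*sqrt(119))*i; poles of order 3, moduli sqrt(2) and sqrt(2).
The radius of convergence is the smallest modulus among the singular points: (2/11)*sqrt(11).


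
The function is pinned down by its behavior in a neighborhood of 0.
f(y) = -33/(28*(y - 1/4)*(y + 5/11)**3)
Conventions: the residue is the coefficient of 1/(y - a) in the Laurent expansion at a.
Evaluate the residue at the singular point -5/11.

The residue is 702768/208537.

At the order-3 pole -5/11 set g(y) = (y - (-5/11))^3*f(y) = -33/(28*(y - 1/4)).
Order-3 pole: residue = g''(a)/2; g''(-5/11) = 1405536/208537, so the residue is 702768/208537.


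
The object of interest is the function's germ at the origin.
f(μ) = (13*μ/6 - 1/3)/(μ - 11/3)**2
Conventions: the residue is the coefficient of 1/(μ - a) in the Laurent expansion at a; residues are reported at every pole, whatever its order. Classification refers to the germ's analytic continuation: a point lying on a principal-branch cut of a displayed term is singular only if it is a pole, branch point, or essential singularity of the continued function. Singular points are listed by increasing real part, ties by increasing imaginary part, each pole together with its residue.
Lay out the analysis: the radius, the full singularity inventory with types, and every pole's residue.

Radius of convergence at 0: 11/3.
At 11/3: a pole of order 2; residue 13/6.

Denominator factor (μ - 11/3)^2: pole of order 2 at 11/3, modulus 11/3.
The radius of convergence is the smallest modulus among the singular points: 11/3.
At the order-2 pole 11/3 set g(μ) = (μ - (11/3))^2*f(μ) = 13*μ/6 - 1/3.
Order-2 pole: residue = g'(a); g'(11/3) = 13/6, so the residue is 13/6.


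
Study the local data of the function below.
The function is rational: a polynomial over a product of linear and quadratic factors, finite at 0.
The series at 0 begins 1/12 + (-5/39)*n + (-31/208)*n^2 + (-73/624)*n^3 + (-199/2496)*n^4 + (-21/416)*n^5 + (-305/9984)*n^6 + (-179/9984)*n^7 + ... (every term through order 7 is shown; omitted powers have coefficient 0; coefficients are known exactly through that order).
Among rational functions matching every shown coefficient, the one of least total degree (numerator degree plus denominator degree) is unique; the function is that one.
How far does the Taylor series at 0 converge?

No rational of total degree below 3 reproduces all 8 coefficients; solving the [1/2] Pade equations on them gives f(n) = (1/3 - 11*n/13)/(n - 2)**2, whose expansion matches every shown term.
Denominator factor (n - 2)^2: pole of order 2 at 2, modulus 2.
The radius of convergence is the smallest modulus among the singular points: 2.

The radius of convergence is 2.


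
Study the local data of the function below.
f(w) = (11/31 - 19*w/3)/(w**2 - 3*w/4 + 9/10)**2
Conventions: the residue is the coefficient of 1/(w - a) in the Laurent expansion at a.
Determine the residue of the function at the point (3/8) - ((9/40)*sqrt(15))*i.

The residue is -((13360/67797)*sqrt(15))*i.

The factor w**2 - 3*w/4 + 9/10 splits as (w - a)(w - a') with a = (3/8) - ((9/40)*sqrt(15))*i, a' = (3/8) + ((9/40)*sqrt(15))*i. At the order-2 pole a set g(w) = (w - a)^2*f(w) = [11/31 - 19*w/3] / (w - a')^2.
Order-2 pole: residue = g'(a); g'((3/8) - ((9/40)*sqrt(15))*i) = -((13360/67797)*sqrt(15))*i, so the residue is -((13360/67797)*sqrt(15))*i.


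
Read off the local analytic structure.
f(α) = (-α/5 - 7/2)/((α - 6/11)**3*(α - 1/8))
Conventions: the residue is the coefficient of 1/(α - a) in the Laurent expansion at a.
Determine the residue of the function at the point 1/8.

The residue is 12010944/253265.

At the order-1 pole 1/8 set g(α) = (α - (1/8))*f(α) = (-α/5 - 7/2)/(α - 6/11)**3.
Simple pole: residue = g(a) at a = 1/8, which is 12010944/253265.


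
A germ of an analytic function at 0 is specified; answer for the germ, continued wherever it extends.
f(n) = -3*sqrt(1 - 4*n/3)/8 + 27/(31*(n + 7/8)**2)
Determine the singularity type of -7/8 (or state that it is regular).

The point is a pole of order 2.

The denominator factor n + 7/8 vanishes at -7/8 and appears to the power 2; the numerator there equals 27/31, nonzero, and no other factor vanishes.
The branch terms are analytic at this point.
Hence a pole whose order is the multiplicity, 2.


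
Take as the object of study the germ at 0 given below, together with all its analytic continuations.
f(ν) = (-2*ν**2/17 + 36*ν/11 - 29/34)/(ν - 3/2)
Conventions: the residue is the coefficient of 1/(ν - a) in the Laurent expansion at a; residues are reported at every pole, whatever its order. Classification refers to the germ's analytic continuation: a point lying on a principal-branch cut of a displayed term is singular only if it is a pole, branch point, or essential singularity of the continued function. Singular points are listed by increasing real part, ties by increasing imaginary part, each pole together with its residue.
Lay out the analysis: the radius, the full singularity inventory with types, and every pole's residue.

Denominator factor (ν - 3/2): pole of order 1 at 3/2, modulus 3/2.
The radius of convergence is the smallest modulus among the singular points: 3/2.
At the order-1 pole 3/2 set g(ν) = (ν - (3/2))*f(ν) = -2*ν**2/17 + 36*ν/11 - 29/34.
Simple pole: residue = g(a) at a = 3/2, which is 709/187.

Radius of convergence at 0: 3/2.
At 3/2: a pole of order 1; residue 709/187.


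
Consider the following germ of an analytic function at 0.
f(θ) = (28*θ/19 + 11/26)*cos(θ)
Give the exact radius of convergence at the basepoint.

The radius of convergence is infinite.

The factor cos(θ) is entire and contributes no finite singular point.
The polynomial part has no poles.
No finite singular points: the Taylor series at 0 converges everywhere.


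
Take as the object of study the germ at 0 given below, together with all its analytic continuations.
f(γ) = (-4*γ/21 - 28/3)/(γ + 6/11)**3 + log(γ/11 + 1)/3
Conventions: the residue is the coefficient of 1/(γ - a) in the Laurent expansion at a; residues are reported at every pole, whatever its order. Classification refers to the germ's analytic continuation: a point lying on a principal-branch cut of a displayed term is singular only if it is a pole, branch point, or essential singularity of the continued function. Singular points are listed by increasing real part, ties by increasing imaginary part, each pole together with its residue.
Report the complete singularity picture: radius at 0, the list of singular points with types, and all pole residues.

Denominator factor (γ + 6/11)^3: pole of order 3 at -6/11, modulus 6/11.
Branch term (1/3)*log(1 - γ/(-11)): its argument vanishes at γ = -11, a logarithmic branch point, modulus 11.
The radius of convergence is the smallest modulus among the singular points: 6/11.
The branch term is analytic at -6/11 and contributes nothing to the residue; only the rational part matters.
At the order-3 pole -6/11 set g(γ) = (γ - (-6/11))^3*(rational part) = -4*γ/21 - 28/3.
Order-3 pole: residue = g''(a)/2; g''(-6/11) = 0, so the residue is 0.
List the singular points by increasing real part (a conjugate pair: the negative imaginary part first).

Radius of convergence at 0: 6/11.
At -11: a logarithmic branch point.
At -6/11: a pole of order 3; residue 0.
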